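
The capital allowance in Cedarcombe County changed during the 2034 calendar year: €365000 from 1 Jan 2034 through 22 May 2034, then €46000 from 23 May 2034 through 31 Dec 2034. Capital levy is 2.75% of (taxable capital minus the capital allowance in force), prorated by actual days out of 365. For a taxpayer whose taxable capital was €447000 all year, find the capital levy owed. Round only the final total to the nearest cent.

1 Jan – 22 May 2034: 142 days, exemption €365000 → (€447000 − €365000) × 2.75% × 142/365 = €877.2877
23 May – 31 Dec 2034: 223 days, exemption €46000 → (€447000 − €46000) × 2.75% × 223/365 = €6737.3493
Total = €7614.6370

€7614.64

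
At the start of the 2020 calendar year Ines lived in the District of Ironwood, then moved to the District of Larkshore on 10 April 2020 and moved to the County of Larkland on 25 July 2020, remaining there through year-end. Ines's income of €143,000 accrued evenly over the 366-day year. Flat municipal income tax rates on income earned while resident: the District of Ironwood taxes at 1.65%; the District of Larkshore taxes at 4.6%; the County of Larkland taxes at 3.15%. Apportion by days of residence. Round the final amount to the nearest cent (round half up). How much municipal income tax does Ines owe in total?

€4,518.96

The District of Ironwood, 1 January – 9 April 2020: 100 days → €143,000 × 1.65% × 100/366 = €644.6721
The District of Larkshore, 10 April – 24 July 2020: 106 days → €143,000 × 4.6% × 106/366 = €1,905.1038
The County of Larkland, 25 July – 31 December 2020: 160 days → €143,000 × 3.15% × 160/366 = €1,969.1803
Total = €4,518.9563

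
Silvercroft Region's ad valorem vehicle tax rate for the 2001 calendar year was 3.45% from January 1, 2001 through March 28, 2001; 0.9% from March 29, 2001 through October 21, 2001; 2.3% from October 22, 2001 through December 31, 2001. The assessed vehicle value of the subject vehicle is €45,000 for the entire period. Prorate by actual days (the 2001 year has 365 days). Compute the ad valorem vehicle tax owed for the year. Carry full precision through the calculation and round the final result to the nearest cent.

January 1 – March 28, 2001: 87 days at 3.45% → €45,000 × 3.45% × 87/365 = €370.0479
March 29 – October 21, 2001: 207 days at 0.9% → €45,000 × 0.9% × 207/365 = €229.6849
October 22 – December 31, 2001: 71 days at 2.3% → €45,000 × 2.3% × 71/365 = €201.3288
Total = €801.0616

€801.06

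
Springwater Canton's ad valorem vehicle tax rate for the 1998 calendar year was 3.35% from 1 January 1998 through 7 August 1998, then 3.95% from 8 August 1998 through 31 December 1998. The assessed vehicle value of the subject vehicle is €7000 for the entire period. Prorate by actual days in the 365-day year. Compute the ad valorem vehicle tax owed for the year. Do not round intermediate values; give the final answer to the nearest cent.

1 January – 7 August 1998: 219 days at 3.35% → €7000 × 3.35% × 219/365 = €140.7000
8 August – 31 December 1998: 146 days at 3.95% → €7000 × 3.95% × 146/365 = €110.6000
Total = €251.3000

€251.30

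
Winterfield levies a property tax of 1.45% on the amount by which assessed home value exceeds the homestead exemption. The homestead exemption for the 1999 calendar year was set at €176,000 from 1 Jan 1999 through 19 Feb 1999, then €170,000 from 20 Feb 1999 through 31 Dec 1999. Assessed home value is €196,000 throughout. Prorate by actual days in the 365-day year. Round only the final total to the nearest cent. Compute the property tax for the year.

1 Jan – 19 Feb 1999: 50 days, exemption €176,000 → (€196,000 − €176,000) × 1.45% × 50/365 = €39.7260
20 Feb – 31 Dec 1999: 315 days, exemption €170,000 → (€196,000 − €170,000) × 1.45% × 315/365 = €325.3562
Total = €365.0822

€365.08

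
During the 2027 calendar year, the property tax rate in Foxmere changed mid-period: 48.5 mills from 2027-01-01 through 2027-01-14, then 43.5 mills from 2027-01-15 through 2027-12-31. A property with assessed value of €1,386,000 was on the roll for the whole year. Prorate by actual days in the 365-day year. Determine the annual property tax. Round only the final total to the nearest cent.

€60,556.81

2027-01-01 to 2027-01-14: 14 days at 48.5 mills → €1,386,000 × 4.85% × 14/365 = €2,578.3397
2027-01-15 to 2027-12-31: 351 days at 43.5 mills → €1,386,000 × 4.35% × 351/365 = €57,978.4685
Total = €60,556.8082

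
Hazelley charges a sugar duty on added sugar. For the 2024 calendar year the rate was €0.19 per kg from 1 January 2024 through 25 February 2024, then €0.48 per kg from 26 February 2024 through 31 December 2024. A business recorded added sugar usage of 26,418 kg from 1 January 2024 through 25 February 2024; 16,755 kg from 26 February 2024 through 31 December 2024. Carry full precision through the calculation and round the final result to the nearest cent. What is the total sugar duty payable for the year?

1 January – 25 February 2024: 26,418 kg at €0.19/kg → €5019.42
26 February – 31 December 2024: 16,755 kg at €0.48/kg → €8042.40

€13061.82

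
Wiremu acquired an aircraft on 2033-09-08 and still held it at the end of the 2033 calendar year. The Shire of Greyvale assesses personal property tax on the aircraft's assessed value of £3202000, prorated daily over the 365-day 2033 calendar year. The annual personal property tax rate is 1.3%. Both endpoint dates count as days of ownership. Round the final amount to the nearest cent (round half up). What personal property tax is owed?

£13115.04

Days held (2033-09-08 to 2033-12-31): 115 out of 365
Tax = £3202000 × 1.3% × 115/365 = £13115.0411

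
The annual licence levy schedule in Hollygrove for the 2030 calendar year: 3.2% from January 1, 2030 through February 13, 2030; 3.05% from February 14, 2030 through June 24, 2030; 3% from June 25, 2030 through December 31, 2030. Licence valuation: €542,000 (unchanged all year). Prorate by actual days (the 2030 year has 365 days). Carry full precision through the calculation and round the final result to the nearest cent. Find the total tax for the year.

€16,487.94

January 1 – February 13, 2030: 44 days at 3.2% → €542,000 × 3.2% × 44/365 = €2,090.7836
February 14 – June 24, 2030: 131 days at 3.05% → €542,000 × 3.05% × 131/365 = €5,933.0438
June 25 – December 31, 2030: 190 days at 3% → €542,000 × 3% × 190/365 = €8,464.1096
Total = €16,487.9370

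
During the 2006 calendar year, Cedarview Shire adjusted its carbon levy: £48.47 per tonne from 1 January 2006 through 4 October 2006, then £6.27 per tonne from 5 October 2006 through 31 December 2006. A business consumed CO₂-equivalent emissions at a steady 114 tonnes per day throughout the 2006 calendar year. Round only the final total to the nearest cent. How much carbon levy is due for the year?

£1,593,486.30

1 January – 4 October 2006: 277 days × 114 tonnes/day = 31,578 tonnes at £48.47/tonne → £1,530,585.66
5 October – 31 December 2006: 88 days × 114 tonnes/day = 10,032 tonnes at £6.27/tonne → £62,900.64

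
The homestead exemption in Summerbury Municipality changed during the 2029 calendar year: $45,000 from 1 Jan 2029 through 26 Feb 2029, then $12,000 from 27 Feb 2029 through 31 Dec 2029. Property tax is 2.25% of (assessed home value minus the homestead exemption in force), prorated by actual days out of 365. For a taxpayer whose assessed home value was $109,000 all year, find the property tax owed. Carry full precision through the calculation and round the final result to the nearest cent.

1 Jan – 26 Feb 2029: 57 days, exemption $45,000 → ($109,000 − $45,000) × 2.25% × 57/365 = $224.8767
27 Feb – 31 Dec 2029: 308 days, exemption $12,000 → ($109,000 − $12,000) × 2.25% × 308/365 = $1,841.6712
Total = $2,066.5479

$2,066.55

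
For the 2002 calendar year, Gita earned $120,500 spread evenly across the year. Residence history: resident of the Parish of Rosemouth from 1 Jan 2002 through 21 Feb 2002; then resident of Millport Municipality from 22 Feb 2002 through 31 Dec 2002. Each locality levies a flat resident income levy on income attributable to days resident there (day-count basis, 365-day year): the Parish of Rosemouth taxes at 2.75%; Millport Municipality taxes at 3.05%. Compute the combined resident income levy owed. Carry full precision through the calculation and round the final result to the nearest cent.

The Parish of Rosemouth, 1 Jan – 21 Feb 2002: 52 days → $120,500 × 2.75% × 52/365 = $472.0959
Millport Municipality, 22 Feb – 31 Dec 2002: 313 days → $120,500 × 3.05% × 313/365 = $3,151.6527
Total = $3,623.7486

$3,623.75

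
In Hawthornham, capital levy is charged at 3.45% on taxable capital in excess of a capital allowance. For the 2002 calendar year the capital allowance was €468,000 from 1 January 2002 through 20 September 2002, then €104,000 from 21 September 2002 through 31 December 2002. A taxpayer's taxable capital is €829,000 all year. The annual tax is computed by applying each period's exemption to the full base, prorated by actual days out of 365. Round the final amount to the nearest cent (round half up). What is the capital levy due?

1 January – 20 September 2002: 263 days, exemption €468,000 → (€829,000 − €468,000) × 3.45% × 263/365 = €8,974.0644
21 September – 31 December 2002: 102 days, exemption €104,000 → (€829,000 − €104,000) × 3.45% × 102/365 = €6,989.7945
Total = €15,963.8589

€15,963.86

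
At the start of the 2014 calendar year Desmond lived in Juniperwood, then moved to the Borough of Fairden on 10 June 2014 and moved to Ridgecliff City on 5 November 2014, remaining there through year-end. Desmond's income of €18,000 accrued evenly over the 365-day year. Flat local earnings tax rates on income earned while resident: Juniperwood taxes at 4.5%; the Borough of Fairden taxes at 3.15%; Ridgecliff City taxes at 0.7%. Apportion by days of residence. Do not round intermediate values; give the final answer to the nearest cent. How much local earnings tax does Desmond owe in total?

€604.65

Juniperwood, 1 January – 9 June 2014: 160 days → €18,000 × 4.5% × 160/365 = €355.0685
The Borough of Fairden, 10 June – 4 November 2014: 148 days → €18,000 × 3.15% × 148/365 = €229.9068
Ridgecliff City, 5 November – 31 December 2014: 57 days → €18,000 × 0.7% × 57/365 = €19.6767
Total = €604.6521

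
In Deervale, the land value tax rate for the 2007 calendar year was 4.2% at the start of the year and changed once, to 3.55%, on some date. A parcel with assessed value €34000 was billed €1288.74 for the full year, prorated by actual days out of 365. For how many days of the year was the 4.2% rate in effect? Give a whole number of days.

135 days

Let d = days at the first rate; then 365 − d days at the second rate.
€34000 × [4.2%·d + 3.55%·(365−d)] / 365 = €1288.74
Solving gives d = 135, so the new rate took effect on 16 May 2007.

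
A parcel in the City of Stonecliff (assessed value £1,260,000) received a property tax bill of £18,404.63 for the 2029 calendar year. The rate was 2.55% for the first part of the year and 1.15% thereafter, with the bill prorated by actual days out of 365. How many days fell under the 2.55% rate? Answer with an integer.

81 days

Let d = days at the first rate; then 365 − d days at the second rate.
£1,260,000 × [2.55%·d + 1.15%·(365−d)] / 365 = £18,404.63
Solving gives d = 81, so the new rate took effect on March 23, 2029.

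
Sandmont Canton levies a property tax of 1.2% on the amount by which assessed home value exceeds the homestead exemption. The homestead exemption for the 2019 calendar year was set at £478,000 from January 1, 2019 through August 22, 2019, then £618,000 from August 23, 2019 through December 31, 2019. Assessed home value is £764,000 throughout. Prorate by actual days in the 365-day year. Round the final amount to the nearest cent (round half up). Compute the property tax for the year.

January 1 – August 22, 2019: 234 days, exemption £478,000 → (£764,000 − £478,000) × 1.2% × 234/365 = £2,200.2411
August 23 – December 31, 2019: 131 days, exemption £618,000 → (£764,000 − £618,000) × 1.2% × 131/365 = £628.8000
Total = £2,829.0411

£2,829.04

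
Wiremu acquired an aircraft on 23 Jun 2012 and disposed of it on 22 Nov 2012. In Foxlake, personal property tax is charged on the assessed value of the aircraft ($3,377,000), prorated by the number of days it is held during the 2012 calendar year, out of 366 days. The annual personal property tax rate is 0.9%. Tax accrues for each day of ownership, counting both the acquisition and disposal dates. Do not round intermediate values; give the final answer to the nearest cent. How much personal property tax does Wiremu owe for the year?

$12,705.27

Days held (23 Jun – 22 Nov 2012): 153 out of 366
Tax = $3,377,000 × 0.9% × 153/366 = $12,705.2705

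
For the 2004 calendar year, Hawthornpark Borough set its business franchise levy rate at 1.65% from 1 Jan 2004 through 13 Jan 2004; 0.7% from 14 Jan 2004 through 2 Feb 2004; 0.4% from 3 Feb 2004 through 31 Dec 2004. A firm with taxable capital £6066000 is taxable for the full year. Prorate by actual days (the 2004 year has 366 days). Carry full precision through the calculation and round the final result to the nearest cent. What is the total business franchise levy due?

£27951.66

1 Jan – 13 Jan 2004: 13 days at 1.65% → £6066000 × 1.65% × 13/366 = £3555.0738
14 Jan – 2 Feb 2004: 20 days at 0.7% → £6066000 × 0.7% × 20/366 = £2320.3279
3 Feb – 31 Dec 2004: 333 days at 0.4% → £6066000 × 0.4% × 333/366 = £22076.2623
Total = £27951.6639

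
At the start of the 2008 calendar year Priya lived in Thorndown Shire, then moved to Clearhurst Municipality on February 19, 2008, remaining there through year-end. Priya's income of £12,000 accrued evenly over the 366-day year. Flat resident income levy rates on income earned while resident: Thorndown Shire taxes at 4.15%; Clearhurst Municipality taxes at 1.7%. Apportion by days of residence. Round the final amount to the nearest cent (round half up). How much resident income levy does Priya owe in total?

Thorndown Shire, January 1 – February 18, 2008: 49 days → £12,000 × 4.15% × 49/366 = £66.6721
Clearhurst Municipality, February 19 – December 31, 2008: 317 days → £12,000 × 1.7% × 317/366 = £176.6885
Total = £243.3607

£243.36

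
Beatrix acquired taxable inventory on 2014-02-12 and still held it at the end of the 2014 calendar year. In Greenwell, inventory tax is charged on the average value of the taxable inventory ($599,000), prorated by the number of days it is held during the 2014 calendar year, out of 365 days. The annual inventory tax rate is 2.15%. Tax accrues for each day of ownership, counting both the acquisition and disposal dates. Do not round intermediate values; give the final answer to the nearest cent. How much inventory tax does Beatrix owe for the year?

Days held (2014-02-12 to 2014-12-31): 323 out of 365
Tax = $599,000 × 2.15% × 323/365 = $11,396.5904

$11,396.59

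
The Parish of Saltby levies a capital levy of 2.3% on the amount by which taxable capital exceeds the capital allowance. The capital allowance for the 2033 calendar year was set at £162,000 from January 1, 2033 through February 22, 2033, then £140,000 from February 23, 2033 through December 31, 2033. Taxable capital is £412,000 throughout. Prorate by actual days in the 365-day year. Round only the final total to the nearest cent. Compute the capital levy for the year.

£6,182.53

January 1 – February 22, 2033: 53 days, exemption £162,000 → (£412,000 − £162,000) × 2.3% × 53/365 = £834.9315
February 23 – December 31, 2033: 312 days, exemption £140,000 → (£412,000 − £140,000) × 2.3% × 312/365 = £5,347.5945
Total = £6,182.5260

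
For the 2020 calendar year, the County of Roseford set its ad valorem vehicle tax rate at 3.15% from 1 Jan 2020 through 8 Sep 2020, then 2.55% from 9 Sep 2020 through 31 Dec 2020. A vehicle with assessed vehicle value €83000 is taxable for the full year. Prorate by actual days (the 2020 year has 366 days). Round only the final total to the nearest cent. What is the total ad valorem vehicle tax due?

1 Jan – 8 Sep 2020: 252 days at 3.15% → €83000 × 3.15% × 252/366 = €1800.1475
9 Sep – 31 Dec 2020: 114 days at 2.55% → €83000 × 2.55% × 114/366 = €659.2377
Total = €2459.3852

€2459.39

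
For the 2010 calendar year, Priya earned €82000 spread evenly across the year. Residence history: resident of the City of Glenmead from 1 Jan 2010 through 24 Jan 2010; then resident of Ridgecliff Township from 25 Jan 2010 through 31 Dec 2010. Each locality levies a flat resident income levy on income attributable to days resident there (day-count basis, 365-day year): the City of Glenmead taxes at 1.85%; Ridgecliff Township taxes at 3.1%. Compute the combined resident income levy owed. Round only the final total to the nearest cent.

€2474.60

The City of Glenmead, 1 Jan – 24 Jan 2010: 24 days → €82000 × 1.85% × 24/365 = €99.7479
Ridgecliff Township, 25 Jan – 31 Dec 2010: 341 days → €82000 × 3.1% × 341/365 = €2374.8548
Total = €2474.6027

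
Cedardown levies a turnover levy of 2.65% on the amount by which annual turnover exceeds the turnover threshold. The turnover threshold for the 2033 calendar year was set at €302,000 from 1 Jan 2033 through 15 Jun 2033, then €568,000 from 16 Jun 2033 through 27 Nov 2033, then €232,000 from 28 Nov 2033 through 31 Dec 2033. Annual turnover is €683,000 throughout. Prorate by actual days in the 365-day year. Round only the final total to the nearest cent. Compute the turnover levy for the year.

1 Jan – 15 Jun 2033: 166 days, exemption €302,000 → (€683,000 − €302,000) × 2.65% × 166/365 = €4,591.8329
16 Jun – 27 Nov 2033: 165 days, exemption €568,000 → (€683,000 − €568,000) × 2.65% × 165/365 = €1,377.6370
28 Nov – 31 Dec 2033: 34 days, exemption €232,000 → (€683,000 − €232,000) × 2.65% × 34/365 = €1,113.2904
Total = €7,082.7603

€7,082.76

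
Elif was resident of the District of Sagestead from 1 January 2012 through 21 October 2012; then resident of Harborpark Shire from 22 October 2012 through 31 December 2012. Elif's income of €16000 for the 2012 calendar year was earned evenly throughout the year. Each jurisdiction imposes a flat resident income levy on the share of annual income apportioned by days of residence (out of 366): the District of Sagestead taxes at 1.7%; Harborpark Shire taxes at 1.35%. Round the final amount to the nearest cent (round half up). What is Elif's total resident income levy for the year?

The District of Sagestead, 1 January – 21 October 2012: 295 days → €16000 × 1.7% × 295/366 = €219.2350
Harborpark Shire, 22 October – 31 December 2012: 71 days → €16000 × 1.35% × 71/366 = €41.9016
Total = €261.1366

€261.14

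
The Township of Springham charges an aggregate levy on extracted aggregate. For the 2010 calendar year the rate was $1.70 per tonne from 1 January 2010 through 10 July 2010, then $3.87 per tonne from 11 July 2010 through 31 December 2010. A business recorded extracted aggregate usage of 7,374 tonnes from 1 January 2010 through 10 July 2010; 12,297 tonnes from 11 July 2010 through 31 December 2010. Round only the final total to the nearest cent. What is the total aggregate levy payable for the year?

1 January – 10 July 2010: 7,374 tonnes at $1.70/tonne → $12,535.80
11 July – 31 December 2010: 12,297 tonnes at $3.87/tonne → $47,589.39

$60,125.19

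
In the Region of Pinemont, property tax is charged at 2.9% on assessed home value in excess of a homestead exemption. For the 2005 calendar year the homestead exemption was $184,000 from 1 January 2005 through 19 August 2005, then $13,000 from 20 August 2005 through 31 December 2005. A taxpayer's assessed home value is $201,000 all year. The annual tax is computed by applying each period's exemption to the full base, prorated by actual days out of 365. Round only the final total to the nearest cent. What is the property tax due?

$2,313.56

1 January – 19 August 2005: 231 days, exemption $184,000 → ($201,000 − $184,000) × 2.9% × 231/365 = $312.0082
20 August – 31 December 2005: 134 days, exemption $13,000 → ($201,000 − $13,000) × 2.9% × 134/365 = $2,001.5562
Total = $2,313.5644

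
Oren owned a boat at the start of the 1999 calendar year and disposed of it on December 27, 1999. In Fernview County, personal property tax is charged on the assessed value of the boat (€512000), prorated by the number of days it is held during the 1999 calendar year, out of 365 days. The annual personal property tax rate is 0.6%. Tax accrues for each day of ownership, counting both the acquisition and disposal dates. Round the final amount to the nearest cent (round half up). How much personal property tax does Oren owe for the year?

Days held (January 1 – December 27, 1999): 361 out of 365
Tax = €512000 × 0.6% × 361/365 = €3038.3342

€3038.33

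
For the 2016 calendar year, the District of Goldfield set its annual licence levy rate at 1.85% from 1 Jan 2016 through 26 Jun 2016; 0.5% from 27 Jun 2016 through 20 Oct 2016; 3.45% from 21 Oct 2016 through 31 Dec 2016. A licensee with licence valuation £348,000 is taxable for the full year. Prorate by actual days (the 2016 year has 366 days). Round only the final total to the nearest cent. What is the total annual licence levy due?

£6,044.36

1 Jan – 26 Jun 2016: 178 days at 1.85% → £348,000 × 1.85% × 178/366 = £3,131.0492
27 Jun – 20 Oct 2016: 116 days at 0.5% → £348,000 × 0.5% × 116/366 = £551.4754
21 Oct – 31 Dec 2016: 72 days at 3.45% → £348,000 × 3.45% × 72/366 = £2,361.8361
Total = £6,044.3607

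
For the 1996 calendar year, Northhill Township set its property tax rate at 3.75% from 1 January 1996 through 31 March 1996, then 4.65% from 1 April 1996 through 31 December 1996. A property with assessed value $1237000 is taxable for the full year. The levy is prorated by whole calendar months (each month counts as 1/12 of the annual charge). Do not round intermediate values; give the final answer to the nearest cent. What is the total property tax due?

1 January – 31 March 1996: 3 months at 3.75% → $1237000 × 3.75% × 3/12 = $11596.8750
1 April – 31 December 1996: 9 months at 4.65% → $1237000 × 4.65% × 9/12 = $43140.3750
Total = $54737.2500

$54737.25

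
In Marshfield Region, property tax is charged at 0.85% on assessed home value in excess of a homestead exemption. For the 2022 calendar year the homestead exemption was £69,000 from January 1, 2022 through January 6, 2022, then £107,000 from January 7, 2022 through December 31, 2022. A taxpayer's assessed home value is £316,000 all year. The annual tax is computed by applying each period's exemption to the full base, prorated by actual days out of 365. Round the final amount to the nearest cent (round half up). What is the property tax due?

£1,781.81

January 1 – January 6, 2022: 6 days, exemption £69,000 → (£316,000 − £69,000) × 0.85% × 6/365 = £34.5123
January 7 – December 31, 2022: 359 days, exemption £107,000 → (£316,000 − £107,000) × 0.85% × 359/365 = £1,747.2973
Total = £1,781.8096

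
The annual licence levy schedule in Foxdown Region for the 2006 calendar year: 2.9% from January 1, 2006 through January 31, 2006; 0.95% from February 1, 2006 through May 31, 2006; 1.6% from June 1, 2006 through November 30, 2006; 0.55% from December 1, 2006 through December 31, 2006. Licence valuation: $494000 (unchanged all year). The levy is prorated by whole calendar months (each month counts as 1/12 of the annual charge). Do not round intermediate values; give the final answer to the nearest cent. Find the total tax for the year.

January 1 – January 31, 2006: 1 month at 2.9% → $494000 × 2.9% × 1/12 = $1193.8333
February 1 – May 31, 2006: 4 months at 0.95% → $494000 × 0.95% × 4/12 = $1564.3333
June 1 – November 30, 2006: 6 months at 1.6% → $494000 × 1.6% × 6/12 = $3952.0000
December 1 – December 31, 2006: 1 month at 0.55% → $494000 × 0.55% × 1/12 = $226.4167
Total = $6936.5833

$6936.58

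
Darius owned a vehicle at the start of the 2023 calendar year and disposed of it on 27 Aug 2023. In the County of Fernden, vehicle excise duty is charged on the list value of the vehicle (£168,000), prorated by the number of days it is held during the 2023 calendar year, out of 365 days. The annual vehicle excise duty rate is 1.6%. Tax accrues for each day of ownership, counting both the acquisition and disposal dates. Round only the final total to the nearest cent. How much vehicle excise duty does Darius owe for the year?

£1,760.09

Days held (1 Jan – 27 Aug 2023): 239 out of 365
Tax = £168,000 × 1.6% × 239/365 = £1,760.0877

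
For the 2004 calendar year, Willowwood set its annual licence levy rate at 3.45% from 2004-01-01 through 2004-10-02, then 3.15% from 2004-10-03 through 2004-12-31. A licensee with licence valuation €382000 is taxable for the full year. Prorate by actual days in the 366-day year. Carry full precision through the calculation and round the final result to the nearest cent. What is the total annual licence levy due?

2004-01-01 to 2004-10-02: 276 days at 3.45% → €382000 × 3.45% × 276/366 = €9938.2623
2004-10-03 to 2004-12-31: 90 days at 3.15% → €382000 × 3.15% × 90/366 = €2958.9344
Total = €12897.1967

€12897.20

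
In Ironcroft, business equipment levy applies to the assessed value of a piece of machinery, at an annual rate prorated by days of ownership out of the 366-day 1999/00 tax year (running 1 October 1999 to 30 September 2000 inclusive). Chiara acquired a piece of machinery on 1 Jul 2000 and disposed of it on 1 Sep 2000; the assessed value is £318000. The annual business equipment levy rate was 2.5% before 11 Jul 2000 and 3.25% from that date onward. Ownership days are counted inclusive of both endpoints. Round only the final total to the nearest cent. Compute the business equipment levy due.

1 Jul – 10 Jul 2000: 10 days at 2.5% → £318000 × 2.5% × 10/366 = £217.2131
11 Jul – 1 Sep 2000: 53 days at 3.25% → £318000 × 3.25% × 53/366 = £1496.5984
Total = £1713.8115

£1713.81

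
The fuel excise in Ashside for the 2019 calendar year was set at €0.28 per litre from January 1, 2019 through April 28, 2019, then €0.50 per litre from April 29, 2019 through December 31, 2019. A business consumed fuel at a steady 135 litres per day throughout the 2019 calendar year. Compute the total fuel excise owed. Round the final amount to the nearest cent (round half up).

€21,132.90

January 1 – April 28, 2019: 118 days × 135 litres/day = 15,930 litres at €0.28/litre → €4,460.40
April 29 – December 31, 2019: 247 days × 135 litres/day = 33,345 litres at €0.50/litre → €16,672.50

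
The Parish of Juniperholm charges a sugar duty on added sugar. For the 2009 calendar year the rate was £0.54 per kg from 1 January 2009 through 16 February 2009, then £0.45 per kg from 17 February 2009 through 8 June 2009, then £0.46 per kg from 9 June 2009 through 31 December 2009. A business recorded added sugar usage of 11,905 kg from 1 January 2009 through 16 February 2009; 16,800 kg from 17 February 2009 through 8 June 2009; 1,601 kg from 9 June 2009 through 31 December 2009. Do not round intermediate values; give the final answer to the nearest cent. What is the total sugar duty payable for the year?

1 January – 16 February 2009: 11,905 kg at £0.54/kg → £6,428.70
17 February – 8 June 2009: 16,800 kg at £0.45/kg → £7,560.00
9 June – 31 December 2009: 1,601 kg at £0.46/kg → £736.46

£14,725.16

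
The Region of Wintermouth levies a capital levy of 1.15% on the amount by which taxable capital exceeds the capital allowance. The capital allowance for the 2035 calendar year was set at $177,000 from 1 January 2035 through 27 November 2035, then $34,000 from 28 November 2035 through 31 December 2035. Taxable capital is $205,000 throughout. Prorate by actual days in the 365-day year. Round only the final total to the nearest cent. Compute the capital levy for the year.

1 January – 27 November 2035: 331 days, exemption $177,000 → ($205,000 − $177,000) × 1.15% × 331/365 = $292.0055
28 November – 31 December 2035: 34 days, exemption $34,000 → ($205,000 − $34,000) × 1.15% × 34/365 = $183.1808
Total = $475.1863

$475.19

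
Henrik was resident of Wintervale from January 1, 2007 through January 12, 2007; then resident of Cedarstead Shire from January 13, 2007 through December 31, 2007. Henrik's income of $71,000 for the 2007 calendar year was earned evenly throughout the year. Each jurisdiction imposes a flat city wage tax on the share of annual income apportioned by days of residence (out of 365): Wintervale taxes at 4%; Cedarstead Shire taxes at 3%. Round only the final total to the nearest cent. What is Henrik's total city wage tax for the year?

$2,153.34

Wintervale, January 1 – January 12, 2007: 12 days → $71,000 × 4% × 12/365 = $93.3699
Cedarstead Shire, January 13 – December 31, 2007: 353 days → $71,000 × 3% × 353/365 = $2,059.9726
Total = $2,153.3425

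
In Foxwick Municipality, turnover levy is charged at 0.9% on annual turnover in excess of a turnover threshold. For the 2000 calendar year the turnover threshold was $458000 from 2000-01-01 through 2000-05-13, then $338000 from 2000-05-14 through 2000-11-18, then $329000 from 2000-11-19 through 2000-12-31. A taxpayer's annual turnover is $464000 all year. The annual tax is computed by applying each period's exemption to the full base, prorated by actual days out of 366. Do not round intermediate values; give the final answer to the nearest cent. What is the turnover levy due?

$748.11

2000-01-01 to 2000-05-13: 134 days, exemption $458000 → ($464000 − $458000) × 0.9% × 134/366 = $19.7705
2000-05-14 to 2000-11-18: 189 days, exemption $338000 → ($464000 − $338000) × 0.9% × 189/366 = $585.5902
2000-11-19 to 2000-12-31: 43 days, exemption $329000 → ($464000 − $329000) × 0.9% × 43/366 = $142.7459
Total = $748.1066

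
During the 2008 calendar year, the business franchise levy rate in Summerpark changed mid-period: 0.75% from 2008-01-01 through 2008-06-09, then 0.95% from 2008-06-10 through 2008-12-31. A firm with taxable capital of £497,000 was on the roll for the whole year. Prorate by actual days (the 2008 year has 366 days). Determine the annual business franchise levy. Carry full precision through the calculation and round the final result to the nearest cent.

£4,284.25

2008-01-01 to 2008-06-09: 161 days at 0.75% → £497,000 × 0.75% × 161/366 = £1,639.6926
2008-06-10 to 2008-12-31: 205 days at 0.95% → £497,000 × 0.95% × 205/366 = £2,644.5560
Total = £4,284.2486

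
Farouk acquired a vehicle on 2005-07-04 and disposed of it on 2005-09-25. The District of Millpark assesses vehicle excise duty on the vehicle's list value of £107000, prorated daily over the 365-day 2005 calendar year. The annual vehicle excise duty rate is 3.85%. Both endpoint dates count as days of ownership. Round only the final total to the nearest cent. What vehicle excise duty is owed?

Days held (2005-07-04 to 2005-09-25): 84 out of 365
Tax = £107000 × 3.85% × 84/365 = £948.0493

£948.05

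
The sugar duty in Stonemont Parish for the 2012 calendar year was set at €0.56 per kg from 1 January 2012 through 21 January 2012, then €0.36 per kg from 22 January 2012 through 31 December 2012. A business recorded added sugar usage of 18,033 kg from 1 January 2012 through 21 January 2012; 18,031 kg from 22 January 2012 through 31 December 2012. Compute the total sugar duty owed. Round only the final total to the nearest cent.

1 January – 21 January 2012: 18,033 kg at €0.56/kg → €10,098.48
22 January – 31 December 2012: 18,031 kg at €0.36/kg → €6,491.16

€16,589.64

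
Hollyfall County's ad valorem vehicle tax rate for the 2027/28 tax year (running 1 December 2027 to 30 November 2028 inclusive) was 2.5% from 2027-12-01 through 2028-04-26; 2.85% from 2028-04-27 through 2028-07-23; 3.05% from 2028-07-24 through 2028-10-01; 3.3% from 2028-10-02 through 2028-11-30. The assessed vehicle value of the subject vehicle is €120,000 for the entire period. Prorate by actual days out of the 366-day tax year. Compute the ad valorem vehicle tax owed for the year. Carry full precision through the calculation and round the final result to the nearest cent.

2027-12-01 to 2028-04-26: 148 days at 2.5% → €120,000 × 2.5% × 148/366 = €1,213.1148
2028-04-27 to 2028-07-23: 88 days at 2.85% → €120,000 × 2.85% × 88/366 = €822.2951
2028-07-24 to 2028-10-01: 70 days at 3.05% → €120,000 × 3.05% × 70/366 = €700.0000
2028-10-02 to 2028-11-30: 60 days at 3.3% → €120,000 × 3.3% × 60/366 = €649.1803
Total = €3,384.5902

€3,384.59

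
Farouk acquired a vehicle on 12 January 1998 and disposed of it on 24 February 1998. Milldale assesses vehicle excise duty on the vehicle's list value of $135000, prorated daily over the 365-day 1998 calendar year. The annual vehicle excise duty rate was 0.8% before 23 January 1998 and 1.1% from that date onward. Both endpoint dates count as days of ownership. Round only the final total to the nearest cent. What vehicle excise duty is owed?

12 January – 22 January 1998: 11 days at 0.8% → $135000 × 0.8% × 11/365 = $32.5479
23 January – 24 February 1998: 33 days at 1.1% → $135000 × 1.1% × 33/365 = $134.2603
Total = $166.8082

$166.81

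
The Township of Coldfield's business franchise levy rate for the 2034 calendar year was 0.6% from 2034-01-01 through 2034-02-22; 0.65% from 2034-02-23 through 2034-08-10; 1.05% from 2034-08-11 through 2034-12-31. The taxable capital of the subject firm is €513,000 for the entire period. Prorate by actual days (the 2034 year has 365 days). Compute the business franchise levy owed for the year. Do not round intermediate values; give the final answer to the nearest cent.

€4,101.19

2034-01-01 to 2034-02-22: 53 days at 0.6% → €513,000 × 0.6% × 53/365 = €446.9425
2034-02-23 to 2034-08-10: 169 days at 0.65% → €513,000 × 0.65% × 169/365 = €1,543.9192
2034-08-11 to 2034-12-31: 143 days at 1.05% → €513,000 × 1.05% × 143/365 = €2,110.3274
Total = €4,101.1890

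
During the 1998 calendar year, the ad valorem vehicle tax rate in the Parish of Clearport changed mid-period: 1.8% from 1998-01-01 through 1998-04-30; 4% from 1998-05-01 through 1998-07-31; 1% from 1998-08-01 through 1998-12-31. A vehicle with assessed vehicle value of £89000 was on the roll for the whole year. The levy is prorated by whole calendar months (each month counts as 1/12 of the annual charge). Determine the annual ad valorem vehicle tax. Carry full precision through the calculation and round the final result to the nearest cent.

1998-01-01 to 1998-04-30: 4 months at 1.8% → £89000 × 1.8% × 4/12 = £534.0000
1998-05-01 to 1998-07-31: 3 months at 4% → £89000 × 4% × 3/12 = £890.0000
1998-08-01 to 1998-12-31: 5 months at 1% → £89000 × 1% × 5/12 = £370.8333
Total = £1794.8333

£1794.83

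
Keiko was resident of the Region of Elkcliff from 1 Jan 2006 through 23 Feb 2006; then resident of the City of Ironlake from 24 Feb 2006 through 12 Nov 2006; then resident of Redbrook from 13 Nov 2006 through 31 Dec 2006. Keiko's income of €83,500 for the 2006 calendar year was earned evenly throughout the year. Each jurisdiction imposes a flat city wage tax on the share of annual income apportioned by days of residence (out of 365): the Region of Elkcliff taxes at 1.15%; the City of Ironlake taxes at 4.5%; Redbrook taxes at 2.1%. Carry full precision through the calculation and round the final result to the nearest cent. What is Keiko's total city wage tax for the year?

€3,074.63

The Region of Elkcliff, 1 Jan – 23 Feb 2006: 54 days → €83,500 × 1.15% × 54/365 = €142.0644
The City of Ironlake, 24 Feb – 12 Nov 2006: 262 days → €83,500 × 4.5% × 262/365 = €2,697.1644
Redbrook, 13 Nov – 31 Dec 2006: 49 days → €83,500 × 2.1% × 49/365 = €235.4014
Total = €3,074.6301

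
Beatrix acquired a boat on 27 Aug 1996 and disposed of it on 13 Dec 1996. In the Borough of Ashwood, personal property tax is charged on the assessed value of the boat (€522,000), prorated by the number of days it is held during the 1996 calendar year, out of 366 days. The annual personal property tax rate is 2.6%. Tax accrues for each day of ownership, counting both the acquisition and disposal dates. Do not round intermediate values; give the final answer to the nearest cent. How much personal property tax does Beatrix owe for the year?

€4,041.93

Days held (27 Aug – 13 Dec 1996): 109 out of 366
Tax = €522,000 × 2.6% × 109/366 = €4,041.9344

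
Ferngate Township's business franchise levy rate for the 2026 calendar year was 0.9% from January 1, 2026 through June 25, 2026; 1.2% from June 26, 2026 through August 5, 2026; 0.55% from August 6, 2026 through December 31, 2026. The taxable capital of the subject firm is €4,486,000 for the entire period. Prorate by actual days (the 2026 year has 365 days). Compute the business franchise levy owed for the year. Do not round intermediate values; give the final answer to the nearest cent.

January 1 – June 25, 2026: 176 days at 0.9% → €4,486,000 × 0.9% × 176/365 = €19,468.0110
June 26 – August 5, 2026: 41 days at 1.2% → €4,486,000 × 1.2% × 41/365 = €6,046.8822
August 6 – December 31, 2026: 148 days at 0.55% → €4,486,000 × 0.55% × 148/365 = €10,004.3945
Total = €35,519.2877

€35,519.29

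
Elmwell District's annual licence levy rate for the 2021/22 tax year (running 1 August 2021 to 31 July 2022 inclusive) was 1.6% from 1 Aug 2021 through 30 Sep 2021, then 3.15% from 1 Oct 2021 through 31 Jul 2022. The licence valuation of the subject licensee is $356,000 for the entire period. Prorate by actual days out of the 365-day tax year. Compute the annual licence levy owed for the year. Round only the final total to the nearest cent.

$10,291.81

1 Aug – 30 Sep 2021: 61 days at 1.6% → $356,000 × 1.6% × 61/365 = $951.9342
1 Oct 2021 – 31 Jul 2022: 304 days at 3.15% → $356,000 × 3.15% × 304/365 = $9,339.8795
Total = $10,291.8137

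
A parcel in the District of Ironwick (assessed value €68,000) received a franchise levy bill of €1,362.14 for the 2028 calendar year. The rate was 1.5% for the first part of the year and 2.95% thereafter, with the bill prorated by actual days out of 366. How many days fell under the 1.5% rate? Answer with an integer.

239 days

Let d = days at the first rate; then 366 − d days at the second rate.
€68,000 × [1.5%·d + 2.95%·(366−d)] / 366 = €1,362.14
Solving gives d = 239, so the new rate took effect on 27 August 2028.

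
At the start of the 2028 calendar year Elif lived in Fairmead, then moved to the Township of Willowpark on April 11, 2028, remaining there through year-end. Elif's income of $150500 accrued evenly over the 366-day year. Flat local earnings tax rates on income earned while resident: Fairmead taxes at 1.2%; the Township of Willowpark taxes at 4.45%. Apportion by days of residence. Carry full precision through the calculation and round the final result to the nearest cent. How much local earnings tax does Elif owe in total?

Fairmead, January 1 – April 10, 2028: 101 days → $150500 × 1.2% × 101/366 = $498.3770
The Township of Willowpark, April 11 – December 31, 2028: 265 days → $150500 × 4.45% × 265/366 = $4849.1018
Total = $5347.4788

$5347.48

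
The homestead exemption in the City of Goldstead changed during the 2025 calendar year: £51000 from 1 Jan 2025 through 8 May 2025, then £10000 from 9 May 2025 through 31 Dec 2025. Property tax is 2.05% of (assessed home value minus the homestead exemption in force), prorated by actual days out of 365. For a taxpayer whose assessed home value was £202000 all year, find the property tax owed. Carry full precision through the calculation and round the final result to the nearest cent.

1 Jan – 8 May 2025: 128 days, exemption £51000 → (£202000 − £51000) × 2.05% × 128/365 = £1085.5452
9 May – 31 Dec 2025: 237 days, exemption £10000 → (£202000 − £10000) × 2.05% × 237/365 = £2555.7041
Total = £3641.2493

£3641.25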